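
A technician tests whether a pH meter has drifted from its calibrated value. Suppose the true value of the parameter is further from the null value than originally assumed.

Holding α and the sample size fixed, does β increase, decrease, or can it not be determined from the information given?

The further the true parameter sits from the null value, the more of the Ha sampling distribution falls in the rejection region.

It decreases.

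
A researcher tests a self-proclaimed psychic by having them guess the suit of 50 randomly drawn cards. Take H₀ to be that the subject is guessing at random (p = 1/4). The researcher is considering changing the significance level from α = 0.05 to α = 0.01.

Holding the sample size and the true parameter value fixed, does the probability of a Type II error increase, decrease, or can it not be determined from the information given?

It increases.

A smaller α moves the rejection region further into the tail. With the alternative true, more outcomes now fall outside the rejection region, so failing to reject becomes more likely.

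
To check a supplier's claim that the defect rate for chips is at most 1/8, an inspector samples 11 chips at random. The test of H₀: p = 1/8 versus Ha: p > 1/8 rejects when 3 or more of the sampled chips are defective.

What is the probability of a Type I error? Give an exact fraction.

The significance level is the probability, assuming p = 1/8, of seeing 3 or more defectives in 11 draws.
Via the complement, α = 1 − Σ_{j=0}^{2} C(11,j)(1/8)^j(7/8)^{11-j} = 1285931725/8589934592.

1285931725/8589934592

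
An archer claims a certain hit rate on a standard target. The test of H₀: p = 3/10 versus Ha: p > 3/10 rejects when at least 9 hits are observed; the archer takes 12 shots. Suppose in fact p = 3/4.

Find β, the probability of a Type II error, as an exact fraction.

Under the alternative p = 3/4, K ~ Binomial(12, 3/4); β is the probability the test does not reject, P(K < 9).
Equivalently, β = 1 − P(K ≥ 9) = 5892517/16777216.

5892517/16777216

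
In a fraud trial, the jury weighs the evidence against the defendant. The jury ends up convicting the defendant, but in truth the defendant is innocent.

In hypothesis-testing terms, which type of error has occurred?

The null hypothesis here is that the defendant is innocent.
'Convicting the defendant' corresponds to rejecting H₀.
H₀ was rejected but H₀ is true — a Type I error (false positive).

Type I error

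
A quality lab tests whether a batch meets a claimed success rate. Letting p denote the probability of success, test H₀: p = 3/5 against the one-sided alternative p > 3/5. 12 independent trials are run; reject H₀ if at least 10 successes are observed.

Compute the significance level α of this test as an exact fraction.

4074381/48828125

The Type I error probability is α = P(Y ≥ 10) computed under H₀, where Y ~ Binomial(12, 3/5).
Summing C(12,j)(3/5)^j(2/5)^{12−j} for j = 10,…,12 gives 4074381/48828125.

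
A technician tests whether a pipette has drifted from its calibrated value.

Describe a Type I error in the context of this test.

With the conventional null hypothesis that the instrument is correctly calibrated:
A Type I error is rejecting H₀ when H₀ is true.
Here that means pulling the instrument for recalibration when actually the instrument is correctly calibrated.

A Type I error would mean concluding that the instrument has drifted out of calibration when in fact the instrument is correctly calibrated.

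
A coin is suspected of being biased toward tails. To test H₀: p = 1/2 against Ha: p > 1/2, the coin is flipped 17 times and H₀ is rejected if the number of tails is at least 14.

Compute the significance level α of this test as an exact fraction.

α = P(reject H₀ | H₀ true) = P(K ≥ 14 | p = 1/2), with K ~ Binomial(17, 1/2).
Summing the upper tail: (680 + 136 + 17 + 1) / 2^17 = 834/131072 = 417/65536.

417/65536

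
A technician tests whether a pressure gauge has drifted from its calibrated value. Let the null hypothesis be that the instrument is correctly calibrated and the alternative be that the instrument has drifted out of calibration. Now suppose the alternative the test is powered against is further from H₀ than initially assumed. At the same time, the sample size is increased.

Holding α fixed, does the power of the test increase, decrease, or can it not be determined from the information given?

The further the true parameter sits from the null value, the more of the Ha sampling distribution falls in the rejection region. A larger sample reduces the standard error, pulling the sampling distribution under Ha further from the non-rejection region. Both changes push β in the same direction.
Since power = 1 − β and β decreases, power increases.

It increases.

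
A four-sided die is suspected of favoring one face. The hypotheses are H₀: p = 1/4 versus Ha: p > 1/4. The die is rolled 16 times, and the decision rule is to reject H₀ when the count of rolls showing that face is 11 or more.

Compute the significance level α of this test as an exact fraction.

α = P(reject H₀ | H₀ true) = P(K ≥ 11 | p = 1/4), with K ~ Binomial(16, 1/4).
P(K ≥ 11) = Σ_{j=11}^{16} C(16,j)·(1/4)^j·(3/4)^{16-j} = 1225093/4294967296.

1225093/4294967296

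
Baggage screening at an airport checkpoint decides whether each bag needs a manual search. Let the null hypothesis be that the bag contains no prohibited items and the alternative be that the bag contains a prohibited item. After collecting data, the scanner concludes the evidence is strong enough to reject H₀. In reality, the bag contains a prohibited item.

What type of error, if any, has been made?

The test rejected a false H₀ — the decision matches the true state.

No error (correct decision).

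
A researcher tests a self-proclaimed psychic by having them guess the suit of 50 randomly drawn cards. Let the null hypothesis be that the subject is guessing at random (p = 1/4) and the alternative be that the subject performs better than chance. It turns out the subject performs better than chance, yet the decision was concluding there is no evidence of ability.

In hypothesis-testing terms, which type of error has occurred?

'Concluding there is no evidence of ability' corresponds to failing to reject H₀.
H₀ was not rejected but H₀ is false — a Type II error (false negative).

Type II error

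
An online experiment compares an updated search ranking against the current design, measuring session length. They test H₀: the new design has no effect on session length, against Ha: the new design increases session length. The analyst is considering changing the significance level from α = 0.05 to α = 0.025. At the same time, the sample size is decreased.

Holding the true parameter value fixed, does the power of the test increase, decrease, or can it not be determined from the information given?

It decreases.

A smaller α moves the rejection region further into the tail. With the alternative true, more outcomes now fall outside the rejection region, so failing to reject becomes more likely. With less data the test statistic is noisier; under Ha, more outcomes land inside the acceptance region. Both changes push β in the same direction.
Since power = 1 − β and β increases, power decreases.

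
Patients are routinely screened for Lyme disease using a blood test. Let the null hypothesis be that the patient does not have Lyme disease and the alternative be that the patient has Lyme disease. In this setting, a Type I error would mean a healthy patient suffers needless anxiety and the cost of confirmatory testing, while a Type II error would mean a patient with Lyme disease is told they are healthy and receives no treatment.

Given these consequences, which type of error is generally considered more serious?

The Type II consequence (a patient with Lyme disease is told they are healthy and receives no treatment) is more severe than the Type I consequence (a healthy patient suffers needless anxiety and the cost of confirmatory testing).

Type II error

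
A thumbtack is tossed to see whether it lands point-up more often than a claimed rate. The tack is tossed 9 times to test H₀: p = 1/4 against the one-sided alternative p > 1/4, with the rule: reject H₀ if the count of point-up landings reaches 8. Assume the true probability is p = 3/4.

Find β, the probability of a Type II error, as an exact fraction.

A Type II error is failing to reject when Ha holds: with p = 3/4, β = P(S ≤ 7).
Adding the binomial probabilities P(S=0)+…+P(S=7) at p = 3/4 gives 45853/65536.

45853/65536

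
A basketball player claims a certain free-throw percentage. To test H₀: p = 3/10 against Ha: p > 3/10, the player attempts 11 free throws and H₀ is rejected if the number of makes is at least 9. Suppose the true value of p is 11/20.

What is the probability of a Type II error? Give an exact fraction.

38288445266097/40960000000000

Under the alternative p = 11/20, X ~ Binomial(11, 11/20); β is the probability the test does not reject, P(X < 9).
Summing C(11,j)·(11/20)^j·(9/20)^{11-j} for j = 0..8 gives 38288445266097/40960000000000.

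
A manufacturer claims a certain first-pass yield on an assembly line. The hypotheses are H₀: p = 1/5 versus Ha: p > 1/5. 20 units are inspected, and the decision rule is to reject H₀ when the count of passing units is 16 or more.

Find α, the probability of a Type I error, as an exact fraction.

1316401/95367431640625

α = P(reject H₀ | H₀ true) = P(S ≥ 16 | p = 1/5), with S ~ Binomial(20, 1/5).
Summing C(20,j)(1/5)^j(4/5)^{20−j} for j = 16,…,20 gives 1316401/95367431640625.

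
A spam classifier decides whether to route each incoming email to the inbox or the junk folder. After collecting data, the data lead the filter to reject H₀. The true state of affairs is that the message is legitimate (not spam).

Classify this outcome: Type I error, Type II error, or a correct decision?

Type I error

The conventional null hypothesis here is that the message is legitimate (not spam).
H₀ was rejected, but H₀ is actually true.
Rejecting a true null hypothesis is a Type I error (false positive).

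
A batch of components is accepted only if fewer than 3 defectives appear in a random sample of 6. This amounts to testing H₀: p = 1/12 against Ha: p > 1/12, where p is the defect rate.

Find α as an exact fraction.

The significance level is the probability, assuming p = 1/12, of seeing 3 or more defectives in 6 draws.
Computing the lower-tail complement: 1 − 1478741/1492992 = 14251/1492992.

14251/1492992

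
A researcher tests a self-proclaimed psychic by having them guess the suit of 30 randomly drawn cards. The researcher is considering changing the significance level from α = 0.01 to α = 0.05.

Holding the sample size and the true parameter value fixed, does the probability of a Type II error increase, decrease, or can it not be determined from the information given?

It decreases.

A larger α widens the rejection region, so when the alternative is true more outcomes lead to rejection — failing to reject becomes less likely.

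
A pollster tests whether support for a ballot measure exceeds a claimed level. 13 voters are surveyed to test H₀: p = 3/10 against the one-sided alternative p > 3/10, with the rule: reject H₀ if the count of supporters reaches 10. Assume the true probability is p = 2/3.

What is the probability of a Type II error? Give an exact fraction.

Under the alternative p = 2/3, Y ~ Binomial(13, 2/3); β is the probability the test does not reject, P(Y < 10).
Summing C(13,j)·(2/3)^j·(1/3)^{13-j} for j = 0..9 gives 1080275/1594323.

1080275/1594323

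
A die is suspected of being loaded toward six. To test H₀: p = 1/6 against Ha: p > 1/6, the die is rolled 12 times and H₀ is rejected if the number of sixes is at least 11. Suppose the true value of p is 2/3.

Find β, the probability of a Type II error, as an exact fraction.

502769/531441

Under the alternative p = 2/3, X ~ Binomial(12, 2/3); β is the probability the test does not reject, P(X < 11).
Adding the binomial probabilities P(X=0)+…+P(X=10) at p = 2/3 gives 502769/531441.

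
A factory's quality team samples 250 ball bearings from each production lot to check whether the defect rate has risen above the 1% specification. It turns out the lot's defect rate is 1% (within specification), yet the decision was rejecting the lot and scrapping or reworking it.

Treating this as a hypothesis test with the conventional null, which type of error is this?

Type I error

The null hypothesis here is that the lot's defect rate is 1% (within specification).
'Rejecting the lot and scrapping or reworking it' corresponds to rejecting H₀.
H₀ was rejected but H₀ is true — a Type I error (false positive).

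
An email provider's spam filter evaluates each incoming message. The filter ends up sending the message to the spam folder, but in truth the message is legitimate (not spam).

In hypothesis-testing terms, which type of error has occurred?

Type I error

The null hypothesis here is that the message is legitimate (not spam).
'Sending the message to the spam folder' corresponds to rejecting H₀.
H₀ was rejected but H₀ is true — a Type I error (false positive).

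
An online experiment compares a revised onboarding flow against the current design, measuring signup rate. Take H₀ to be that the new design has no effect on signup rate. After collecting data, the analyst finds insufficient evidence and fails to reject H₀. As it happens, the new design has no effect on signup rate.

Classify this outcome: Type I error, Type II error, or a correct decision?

No error — this is a correct decision.

The test retained a true H₀ — the decision matches the true state.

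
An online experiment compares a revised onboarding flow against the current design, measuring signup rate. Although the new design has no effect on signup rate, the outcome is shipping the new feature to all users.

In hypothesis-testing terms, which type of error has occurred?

The null hypothesis here is that the new design has no effect on signup rate.
'Shipping the new feature to all users' corresponds to rejecting H₀.
H₀ was rejected but H₀ is true — a Type I error (false positive).

Type I error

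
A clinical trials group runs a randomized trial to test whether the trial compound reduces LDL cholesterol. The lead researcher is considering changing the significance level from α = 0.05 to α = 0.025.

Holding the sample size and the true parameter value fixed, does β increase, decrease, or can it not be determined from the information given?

It increases.

A smaller α moves the rejection region further into the tail. With the alternative true, more outcomes now fall outside the rejection region, so failing to reject becomes more likely.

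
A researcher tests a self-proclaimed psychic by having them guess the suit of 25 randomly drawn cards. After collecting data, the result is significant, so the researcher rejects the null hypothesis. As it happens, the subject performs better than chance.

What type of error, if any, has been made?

No error (correct decision).

The conventional null hypothesis here is that the subject is guessing at random (p = 1/4).
The test rejected a false H₀ — the decision matches the true state.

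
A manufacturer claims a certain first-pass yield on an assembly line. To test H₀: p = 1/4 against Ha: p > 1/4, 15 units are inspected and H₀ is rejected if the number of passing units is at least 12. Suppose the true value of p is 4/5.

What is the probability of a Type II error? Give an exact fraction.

Under the alternative p = 4/5, Y ~ Binomial(15, 4/5); β is the probability the test does not reject, P(Y < 12).
Adding the binomial probabilities P(Y=0)+…+P(Y=11) at p = 4/5 gives 10737240461/30517578125.

10737240461/30517578125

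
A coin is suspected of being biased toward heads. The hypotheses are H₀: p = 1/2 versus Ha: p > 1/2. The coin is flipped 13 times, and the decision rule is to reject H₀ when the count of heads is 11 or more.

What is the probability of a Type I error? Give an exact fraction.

The Type I error probability is α = P(S ≥ 11) computed under H₀, where S ~ Binomial(13, 1/2).
Summing the upper tail: (78 + 13 + 1) / 2^13 = 92/8192 = 23/2048.

23/2048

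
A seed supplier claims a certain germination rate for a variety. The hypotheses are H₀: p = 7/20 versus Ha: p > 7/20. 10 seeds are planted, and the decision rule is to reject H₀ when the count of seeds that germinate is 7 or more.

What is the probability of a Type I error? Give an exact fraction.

α = P(reject H₀ | H₀ true) = P(K ≥ 7 | p = 7/20), with K ~ Binomial(10, 7/20).
Adding the binomial terms for j = 7 through 10 with p = 7/20 yields 66622158071/2560000000000.

66622158071/2560000000000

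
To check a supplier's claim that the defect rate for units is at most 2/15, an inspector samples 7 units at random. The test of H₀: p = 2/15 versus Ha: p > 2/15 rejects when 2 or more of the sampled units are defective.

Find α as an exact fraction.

α = P(reject H₀ | H₀ true) = P(K ≥ 2 | p = 2/15), K ~ Binomial(7, 2/15).
Via the complement, α = 1 − Σ_{j=0}^{1} C(7,j)(2/15)^j(13/15)^{7-j} = 1501316/6328125.

1501316/6328125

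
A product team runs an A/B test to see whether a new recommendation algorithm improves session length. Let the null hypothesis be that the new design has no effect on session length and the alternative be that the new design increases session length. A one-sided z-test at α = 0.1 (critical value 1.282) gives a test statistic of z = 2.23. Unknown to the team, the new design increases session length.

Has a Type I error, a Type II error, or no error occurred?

Since z = 2.23 > z* = 1.282, H₀ is rejected.
H₀ is false (actually the new design increases session length).
The decision matches the true state — no error.

No error — this is a correct decision.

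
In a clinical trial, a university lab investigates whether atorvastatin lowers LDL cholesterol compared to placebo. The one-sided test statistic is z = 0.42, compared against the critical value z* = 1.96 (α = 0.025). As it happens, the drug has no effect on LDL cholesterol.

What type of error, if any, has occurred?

Neither — the decision is correct.

The conventional null hypothesis is that the drug has no effect on LDL cholesterol.
Since z = 0.42 ≤ z* = 1.96, H₀ is not rejected.
H₀ is true (actually the drug has no effect on LDL cholesterol).
The decision matches the true state — no error.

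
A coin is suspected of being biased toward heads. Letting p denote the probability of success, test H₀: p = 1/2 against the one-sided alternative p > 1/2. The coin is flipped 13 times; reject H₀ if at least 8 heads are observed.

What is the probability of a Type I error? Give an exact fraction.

α = P(reject H₀ | H₀ true) = P(Y ≥ 8 | p = 1/2), with Y ~ Binomial(13, 1/2).
That's C(13,8) + C(13,9) + C(13,10) + C(13,11) + C(13,12) + C(13,13) over 2^13, i.e. (1287 + 715 + 286 + 78 + 13 + 1)/8192 = 2380/8192 = 595/2048.

595/2048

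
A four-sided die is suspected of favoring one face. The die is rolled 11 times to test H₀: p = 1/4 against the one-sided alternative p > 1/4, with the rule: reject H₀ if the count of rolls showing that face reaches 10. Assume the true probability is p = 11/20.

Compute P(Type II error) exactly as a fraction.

20194688329389/20480000000000

Under the alternative p = 11/20, Y ~ Binomial(11, 11/20); β is the probability the test does not reject, P(Y < 10).
Summing C(11,j)·(11/20)^j·(9/20)^{11-j} for j = 0..9 gives 20194688329389/20480000000000.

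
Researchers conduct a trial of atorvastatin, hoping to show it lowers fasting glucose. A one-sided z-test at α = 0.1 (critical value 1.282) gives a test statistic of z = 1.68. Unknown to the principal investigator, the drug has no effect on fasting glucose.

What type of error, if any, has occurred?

Type I error

The conventional null hypothesis is that the drug has no effect on fasting glucose.
Since z = 1.68 > z* = 1.282, H₀ is rejected.
H₀ is true (actually the drug has no effect on fasting glucose).
Rejecting a true H₀ is a Type I error.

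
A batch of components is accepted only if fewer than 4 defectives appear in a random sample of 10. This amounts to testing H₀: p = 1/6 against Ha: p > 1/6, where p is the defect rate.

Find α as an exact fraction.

29279/419904

α = P(reject H₀ | H₀ true) = P(K ≥ 4 | p = 1/6), K ~ Binomial(10, 1/6).
Via the complement, α = 1 − Σ_{j=0}^{3} C(10,j)(1/6)^j(5/6)^{10-j} = 29279/419904.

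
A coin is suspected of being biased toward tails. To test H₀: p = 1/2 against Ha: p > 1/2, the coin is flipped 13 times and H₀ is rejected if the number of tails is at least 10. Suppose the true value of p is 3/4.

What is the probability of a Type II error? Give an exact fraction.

3487541/8388608

Under the alternative p = 3/4, K ~ Binomial(13, 3/4); β is the probability the test does not reject, P(K < 10).
Summing C(13,j)·(3/4)^j·(1/4)^{13-j} for j = 0..9 gives 3487541/8388608.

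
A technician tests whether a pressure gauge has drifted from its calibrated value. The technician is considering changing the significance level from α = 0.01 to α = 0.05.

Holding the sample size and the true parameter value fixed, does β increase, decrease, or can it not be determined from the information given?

A larger α widens the rejection region, so when the alternative is true more outcomes lead to rejection — failing to reject becomes less likely.

It decreases.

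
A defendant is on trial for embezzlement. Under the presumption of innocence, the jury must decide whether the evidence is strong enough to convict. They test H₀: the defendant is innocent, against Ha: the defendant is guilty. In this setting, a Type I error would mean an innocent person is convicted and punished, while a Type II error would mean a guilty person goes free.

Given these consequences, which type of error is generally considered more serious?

Type I error

The Type I consequence (an innocent person is convicted and punished) is more severe than the Type II consequence (a guilty person goes free).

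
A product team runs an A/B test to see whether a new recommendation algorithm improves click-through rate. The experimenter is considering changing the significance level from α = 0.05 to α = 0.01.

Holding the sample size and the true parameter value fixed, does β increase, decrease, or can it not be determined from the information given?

Tightening α shrinks the rejection region. When Ha holds, fewer sample outcomes clear the stricter threshold, so more fall in the acceptance region.

It increases.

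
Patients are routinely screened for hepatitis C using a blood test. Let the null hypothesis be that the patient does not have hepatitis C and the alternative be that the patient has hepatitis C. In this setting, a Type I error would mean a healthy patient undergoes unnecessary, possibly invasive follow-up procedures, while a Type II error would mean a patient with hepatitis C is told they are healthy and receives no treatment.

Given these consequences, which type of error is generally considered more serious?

The Type II consequence (a patient with hepatitis C is told they are healthy and receives no treatment) is more severe than the Type I consequence (a healthy patient undergoes unnecessary, possibly invasive follow-up procedures).

Type II error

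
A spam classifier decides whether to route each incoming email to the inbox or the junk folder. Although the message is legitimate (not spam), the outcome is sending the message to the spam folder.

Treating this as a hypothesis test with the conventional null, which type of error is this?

Type I error

The null hypothesis here is that the message is legitimate (not spam).
'Sending the message to the spam folder' corresponds to rejecting H₀.
H₀ was rejected but H₀ is true — a Type I error (false positive).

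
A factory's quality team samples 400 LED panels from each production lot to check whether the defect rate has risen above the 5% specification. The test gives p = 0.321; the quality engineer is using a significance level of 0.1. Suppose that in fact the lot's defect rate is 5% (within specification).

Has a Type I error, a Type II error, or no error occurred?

The conventional null hypothesis is that the lot's defect rate is 5% (within specification).
Since p = 0.321 ≥ α = 0.1, H₀ is not rejected.
H₀ is true (actually the lot's defect rate is 5% (within specification)).
The decision matches the true state — no error.

No error — this is a correct decision.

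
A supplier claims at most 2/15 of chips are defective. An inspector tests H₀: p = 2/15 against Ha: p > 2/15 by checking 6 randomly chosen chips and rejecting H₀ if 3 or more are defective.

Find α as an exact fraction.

78928/2278125

The significance level is the probability, assuming p = 2/15, of seeing 3 or more defectives in 6 draws.
Via the complement, α = 1 − Σ_{j=0}^{2} C(6,j)(2/15)^j(13/15)^{6-j} = 78928/2278125.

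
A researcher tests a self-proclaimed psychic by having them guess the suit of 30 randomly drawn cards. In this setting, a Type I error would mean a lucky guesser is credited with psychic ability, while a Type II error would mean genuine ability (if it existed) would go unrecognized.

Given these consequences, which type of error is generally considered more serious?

Type I error

The Type I consequence (a lucky guesser is credited with psychic ability) is more severe than the Type II consequence (genuine ability (if it existed) would go unrecognized).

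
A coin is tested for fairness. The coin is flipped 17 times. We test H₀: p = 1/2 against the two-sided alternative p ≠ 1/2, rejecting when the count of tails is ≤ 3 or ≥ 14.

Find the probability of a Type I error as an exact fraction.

417/32768

The significance level is the null-hypothesis probability of the rejection region {≤3} ∪ {≥14}.
Each tail has probability (1 + 17 + 136 + 680)/131072; doubling gives α = 1668/131072 = 417/32768.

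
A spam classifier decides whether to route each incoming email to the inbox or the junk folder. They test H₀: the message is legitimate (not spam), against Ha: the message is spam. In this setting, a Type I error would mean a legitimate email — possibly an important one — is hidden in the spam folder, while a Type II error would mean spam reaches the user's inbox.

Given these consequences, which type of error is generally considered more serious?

Type I error

The Type I consequence (a legitimate email — possibly an important one — is hidden in the spam folder) is more severe than the Type II consequence (spam reaches the user's inbox).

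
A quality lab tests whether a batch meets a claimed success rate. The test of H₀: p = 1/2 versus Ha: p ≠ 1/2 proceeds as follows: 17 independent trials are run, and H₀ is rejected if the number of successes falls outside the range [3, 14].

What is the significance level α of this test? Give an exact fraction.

The significance level is the null-hypothesis probability of the rejection region {≤2} ∪ {≥15}.
Each tail has probability (1 + 17 + 136)/131072; doubling gives α = 308/131072 = 77/32768.

77/32768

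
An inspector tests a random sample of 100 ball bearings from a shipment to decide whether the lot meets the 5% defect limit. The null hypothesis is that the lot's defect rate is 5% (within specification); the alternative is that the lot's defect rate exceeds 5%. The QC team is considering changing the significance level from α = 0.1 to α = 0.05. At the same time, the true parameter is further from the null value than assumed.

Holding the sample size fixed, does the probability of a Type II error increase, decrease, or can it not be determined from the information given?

The first change alone would make β increase; the second alone would make β decrease. Which effect dominates depends on the magnitudes, which are not given.

Cannot be determined from the information given.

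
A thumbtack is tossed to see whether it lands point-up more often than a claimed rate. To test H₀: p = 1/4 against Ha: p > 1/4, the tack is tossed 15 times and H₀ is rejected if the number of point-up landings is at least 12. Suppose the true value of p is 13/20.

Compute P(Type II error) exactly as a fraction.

6777270377107586237/8192000000000000000

A Type II error is failing to reject when Ha holds: with p = 13/20, β = P(K ≤ 11).
Summing C(15,j)·(13/20)^j·(7/20)^{15-j} for j = 0..11 gives 6777270377107586237/8192000000000000000.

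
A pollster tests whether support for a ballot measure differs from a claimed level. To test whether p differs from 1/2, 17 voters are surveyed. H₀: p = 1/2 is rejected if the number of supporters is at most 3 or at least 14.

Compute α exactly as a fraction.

The significance level is the null-hypothesis probability of the rejection region {≤3} ∪ {≥14}.
By symmetry, α = 2·P(X ≤ 3) = 2·(1 + 17 + 136 + 680)/131072 = 1668/131072 = 417/32768.

417/32768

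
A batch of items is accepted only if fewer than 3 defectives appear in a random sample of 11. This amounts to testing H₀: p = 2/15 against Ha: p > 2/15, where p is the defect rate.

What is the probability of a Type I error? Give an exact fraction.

2209953752/12814453125

α = P(reject H₀ | H₀ true) = P(S ≥ 3 | p = 2/15), S ~ Binomial(11, 2/15).
Computing the lower-tail complement: 1 − 10604499373/12814453125 = 2209953752/12814453125.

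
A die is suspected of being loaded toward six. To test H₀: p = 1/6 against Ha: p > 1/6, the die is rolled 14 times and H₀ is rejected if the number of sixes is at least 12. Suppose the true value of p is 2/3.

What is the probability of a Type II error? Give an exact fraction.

Under the alternative p = 2/3, Y ~ Binomial(14, 2/3); β is the probability the test does not reject, P(Y < 12).
Equivalently, β = 1 − P(Y ≥ 12) = 1426387/1594323.

1426387/1594323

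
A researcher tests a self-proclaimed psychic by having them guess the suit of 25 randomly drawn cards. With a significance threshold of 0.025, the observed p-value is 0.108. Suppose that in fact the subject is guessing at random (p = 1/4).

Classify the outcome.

The conventional null hypothesis is that the subject is guessing at random (p = 1/4).
Since p = 0.108 ≥ α = 0.025, H₀ is not rejected.
H₀ is true (actually the subject is guessing at random (p = 1/4)).
The decision matches the true state — no error.

No error (correct decision).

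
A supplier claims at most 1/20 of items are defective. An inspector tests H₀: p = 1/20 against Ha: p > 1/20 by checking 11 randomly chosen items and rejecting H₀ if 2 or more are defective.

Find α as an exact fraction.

α = P(reject H₀ | H₀ true) = P(S ≥ 2 | p = 1/20), S ~ Binomial(11, 1/20).
α = 1 − P(S ≤ 1) = 1 − 18393198773403/20480000000000 = 2086801226597/20480000000000.

2086801226597/20480000000000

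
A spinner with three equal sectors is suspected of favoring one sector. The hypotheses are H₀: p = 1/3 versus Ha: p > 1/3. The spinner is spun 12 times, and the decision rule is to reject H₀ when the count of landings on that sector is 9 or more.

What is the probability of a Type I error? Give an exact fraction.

The Type I error probability is α = P(K ≥ 9) computed under H₀, where K ~ Binomial(12, 1/3).
Summing C(12,j)(1/3)^j(2/3)^{12−j} for j = 9,…,12 gives 683/177147.

683/177147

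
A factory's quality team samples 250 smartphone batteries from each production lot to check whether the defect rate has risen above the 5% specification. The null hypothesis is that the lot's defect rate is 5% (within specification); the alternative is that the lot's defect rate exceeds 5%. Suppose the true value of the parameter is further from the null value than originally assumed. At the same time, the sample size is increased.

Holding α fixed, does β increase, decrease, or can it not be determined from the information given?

A larger true effect moves the Ha sampling distribution further from the H₀ critical value, making rejection more likely when Ha is true. More data shrinks sampling variability; the test statistic under Ha concentrates further from the null value, making rejection more likely. Both changes push β in the same direction.

It decreases.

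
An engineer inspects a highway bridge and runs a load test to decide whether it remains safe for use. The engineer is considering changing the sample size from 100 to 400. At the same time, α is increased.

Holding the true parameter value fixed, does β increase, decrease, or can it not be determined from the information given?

A larger sample reduces the standard error, pulling the sampling distribution under Ha further from the non-rejection region. With a larger α the critical value moves toward the center, so more of the Ha sampling distribution lies in the rejection region. Both changes push β in the same direction.

It decreases.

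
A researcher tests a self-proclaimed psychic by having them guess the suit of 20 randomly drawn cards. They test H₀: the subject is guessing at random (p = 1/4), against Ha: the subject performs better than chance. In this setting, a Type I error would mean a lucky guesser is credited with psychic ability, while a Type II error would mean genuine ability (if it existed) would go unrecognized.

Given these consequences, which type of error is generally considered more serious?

The Type I consequence (a lucky guesser is credited with psychic ability) is more severe than the Type II consequence (genuine ability (if it existed) would go unrecognized).

Type I error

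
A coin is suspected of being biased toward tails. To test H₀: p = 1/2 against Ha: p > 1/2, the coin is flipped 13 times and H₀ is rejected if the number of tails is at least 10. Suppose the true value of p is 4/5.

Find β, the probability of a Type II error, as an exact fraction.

β = P(fail to reject H₀ | Ha true) = P(K ≤ 9 | p = 4/5), K ~ Binomial(13, 4/5).
Summing C(13,j)·(4/5)^j·(1/5)^{13-j} for j = 0..9 gives 61688401/244140625.

61688401/244140625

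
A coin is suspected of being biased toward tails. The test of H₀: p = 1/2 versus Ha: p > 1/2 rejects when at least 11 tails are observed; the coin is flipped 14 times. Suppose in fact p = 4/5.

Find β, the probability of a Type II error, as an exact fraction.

β = P(fail to reject H₀ | Ha true) = P(X ≤ 10 | p = 4/5), X ~ Binomial(14, 4/5).
Adding the binomial probabilities P(X=0)+…+P(X=10) at p = 4/5 gives 1842102761/6103515625.

1842102761/6103515625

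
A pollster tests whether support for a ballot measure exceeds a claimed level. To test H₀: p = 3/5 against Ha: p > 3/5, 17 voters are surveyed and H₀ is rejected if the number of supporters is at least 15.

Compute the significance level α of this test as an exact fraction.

1879706817/152587890625

Under H₀, K ~ Binomial(17, 3/5), and α = P(K ≥ 15).
P(K ≥ 15) = Σ_{j=15}^{17} C(17,j)·(3/5)^j·(2/5)^{17-j} = 1879706817/152587890625.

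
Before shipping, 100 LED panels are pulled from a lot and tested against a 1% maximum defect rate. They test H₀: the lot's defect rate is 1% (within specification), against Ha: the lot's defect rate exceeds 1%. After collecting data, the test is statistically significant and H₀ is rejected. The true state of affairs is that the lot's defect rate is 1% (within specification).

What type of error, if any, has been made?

Type I error

H₀ was rejected, but H₀ is actually true.
Rejecting a true null hypothesis is a Type I error (false positive).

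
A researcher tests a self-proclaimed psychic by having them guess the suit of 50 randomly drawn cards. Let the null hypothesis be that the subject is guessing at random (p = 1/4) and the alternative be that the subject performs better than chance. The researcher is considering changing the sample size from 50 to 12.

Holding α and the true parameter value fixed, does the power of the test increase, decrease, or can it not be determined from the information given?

It decreases.

A smaller sample increases the standard error, so the sampling distributions under H₀ and Ha overlap more.
Since power = 1 − β and β increases, power decreases.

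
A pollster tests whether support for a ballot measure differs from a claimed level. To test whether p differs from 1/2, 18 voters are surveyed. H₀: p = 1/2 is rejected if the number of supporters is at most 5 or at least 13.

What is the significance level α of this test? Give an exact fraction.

1577/16384

α = P(X ≤ 5 or X ≥ 13 | p = 1/2), X ~ Binomial(18, 1/2).
Each tail has probability (1 + 18 + 153 + 816 + 3060 + 8568)/262144; doubling gives α = 25232/262144 = 1577/16384.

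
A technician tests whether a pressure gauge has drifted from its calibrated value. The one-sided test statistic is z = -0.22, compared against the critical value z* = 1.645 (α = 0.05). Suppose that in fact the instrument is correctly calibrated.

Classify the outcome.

No error (correct decision).

The conventional null hypothesis is that the instrument is correctly calibrated.
Since z = -0.22 ≤ z* = 1.645, H₀ is not rejected.
H₀ is true (actually the instrument is correctly calibrated).
The decision matches the true state — no error.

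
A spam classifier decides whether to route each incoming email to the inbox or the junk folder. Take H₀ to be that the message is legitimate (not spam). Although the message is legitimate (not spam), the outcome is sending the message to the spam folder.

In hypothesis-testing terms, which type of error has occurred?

'Sending the message to the spam folder' corresponds to rejecting H₀.
H₀ was rejected but H₀ is true — a Type I error (false positive).

Type I error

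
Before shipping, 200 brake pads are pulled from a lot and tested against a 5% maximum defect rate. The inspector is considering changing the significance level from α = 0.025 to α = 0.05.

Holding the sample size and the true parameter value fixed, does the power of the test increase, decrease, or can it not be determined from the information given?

It increases.

A larger α widens the rejection region, so when the alternative is true more outcomes lead to rejection — failing to reject becomes less likely.
Since power = 1 − β and β decreases, power increases.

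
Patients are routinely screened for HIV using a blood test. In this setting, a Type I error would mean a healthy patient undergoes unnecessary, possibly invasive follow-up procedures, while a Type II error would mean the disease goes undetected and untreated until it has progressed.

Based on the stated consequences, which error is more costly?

The Type II consequence (the disease goes undetected and untreated until it has progressed) is more severe than the Type I consequence (a healthy patient undergoes unnecessary, possibly invasive follow-up procedures).

Type II error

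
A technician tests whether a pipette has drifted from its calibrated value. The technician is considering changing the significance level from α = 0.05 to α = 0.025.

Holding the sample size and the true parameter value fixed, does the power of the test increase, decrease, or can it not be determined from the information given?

Lowering α raises the bar for rejection; under Ha, the test now fails to reject on outcomes it previously would have rejected.
Since power = 1 − β and β increases, power decreases.

It decreases.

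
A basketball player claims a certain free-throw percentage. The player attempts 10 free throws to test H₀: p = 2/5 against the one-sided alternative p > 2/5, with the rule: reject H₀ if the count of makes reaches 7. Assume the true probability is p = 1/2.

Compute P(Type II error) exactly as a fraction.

A Type II error is failing to reject when Ha holds: with p = 1/2, β = P(Y ≤ 6).
Adding the binomial probabilities P(Y=0)+…+P(Y=6) at p = 1/2 gives 53/64.

53/64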